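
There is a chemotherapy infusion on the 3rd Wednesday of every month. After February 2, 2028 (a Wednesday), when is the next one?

February 16, 2028

February 2028 starts on a Tuesday; its first Wednesday is the 2nd, so the 3rd Wednesday is the 16th — February 16, 2028.
February 16, 2028 is after February 2, 2028, so that is the next one.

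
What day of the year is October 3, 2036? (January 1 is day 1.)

Days in months before October: 31 + 29 + 31 + 30 + 31 + 30 + 31 + 31 + 30 = 274.
Plus 3 days into October → day 277.

277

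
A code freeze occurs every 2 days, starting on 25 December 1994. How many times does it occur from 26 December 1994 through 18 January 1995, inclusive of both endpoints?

Occurrences land 2·i days after 25 December 1994 for i = 0, 1, 2, …
26 December 1994 is 1 day after the start; 1 ÷ 2 = 0 remainder 1; since the remainder is 1, round up to i = 1. First occurrence in the window: #2 on 27 December 1994 (1×2 = 2 days in).
18 January 1995 is 24 days after the start; 24 ÷ 2 = 12 remainder 0. Last occurrence in the window: #13 on 18 January 1995.
Occurrences #2 through #13: 12 in total.

12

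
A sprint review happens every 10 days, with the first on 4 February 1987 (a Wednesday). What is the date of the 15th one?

24 June 1987

The 15th occurrence is 14 intervals after the first: 14 × 10 = 140 days after 4 February 1987.
February has 28 days — 24 days to the end of February leaves 116.
March has 31 days (85 left).
April has 30 days (55 left).
May has 31 days (24 left).
24 days into June → 24 June 1987.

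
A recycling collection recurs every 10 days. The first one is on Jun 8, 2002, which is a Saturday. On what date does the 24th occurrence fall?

Jan 24, 2003

The 24th occurrence is 23 intervals after the first: 23 × 10 = 230 days after Jun 8, 2002.
Jun has 30 days — 22 days to the end of Jun leaves 208.
Jul has 31 days (177 left).
Aug has 31 days (146 left).
Sep has 30 days (116 left).
Oct has 31 days (85 left).
Nov has 30 days (55 left).
Dec has 31 days (24 left).
24 days into Jan → Jan 24, 2003.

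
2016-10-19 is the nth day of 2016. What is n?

Days in months before October: 31 + 29 + 31 + 30 + 31 + 30 + 31 + 31 + 30 = 274.
Plus 19 days into October → day 293.

293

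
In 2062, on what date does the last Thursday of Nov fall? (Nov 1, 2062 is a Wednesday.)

Nov 2062 begins on a Wednesday, so the first Thursday is Nov 2 (1 day later).
Nov 2062 has 30 days. Adding weeks: 2, 9, 16, 23, 30 — the last one ≤ 30 is the 30th.

Nov 30, 2062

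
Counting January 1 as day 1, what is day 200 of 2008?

2008-07-18

January has 31 days (200 − 31 = 169 remain).
February has 29 days (169 − 29 = 140 remain).
March has 31 days (140 − 31 = 109 remain).
April has 30 days (109 − 30 = 79 remain).
May has 31 days (79 − 31 = 48 remain).
June has 30 days (48 − 30 = 18 remain).
18 into July → July 18.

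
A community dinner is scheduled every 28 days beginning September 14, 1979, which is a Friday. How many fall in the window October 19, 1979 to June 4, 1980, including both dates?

Occurrences land 28·i days after September 14, 1979 for i = 0, 1, 2, …
October 19, 1979 is 35 days after the start; 35 ÷ 28 = 1 remainder 7; since the remainder is 7, round up to i = 2. First occurrence in the window: #3 on November 9, 1979 (2×28 = 56 days in).
June 4, 1980 is 264 days after the start; 264 ÷ 28 = 9 remainder 12. Last occurrence in the window: #10 on May 23, 1980.
Occurrences #3 through #10: 8 in total.

8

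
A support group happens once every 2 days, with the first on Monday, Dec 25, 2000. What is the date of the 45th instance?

Mar 23, 2001

The 45th occurrence is 44 intervals after the first: 44 × 2 = 88 days after Dec 25, 2000.
Dec has 31 days — 6 days to the end of Dec leaves 82.
Jan has 31 days (51 left).
Feb has 28 days (23 left).
23 days into Mar → Mar 23, 2001.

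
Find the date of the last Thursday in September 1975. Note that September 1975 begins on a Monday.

September 1975 begins on a Monday, so the first Thursday is September 4 (3 days later).
September 1975 has 30 days. Adding weeks: 4, 11, 18, 25 — the last one ≤ 30 is the 25th.

September 25, 1975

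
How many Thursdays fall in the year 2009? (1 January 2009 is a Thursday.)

1 January 2009 is a Thursday; the first Thursday on or after it is 1 January 2009.
From 1 January 2009 to 31 December 2009: 30 + 28 + 31 + 30 + 31 + 30 + 31 + 31 + 30 + 31 + 30 + 31 = 364 days (rest of January, February, March, April, May, June, July, August, September, October, November, December).
364 ÷ 7 = 52 full weeks with remainder 0, so 52 more Thursdays after the first → 53.

53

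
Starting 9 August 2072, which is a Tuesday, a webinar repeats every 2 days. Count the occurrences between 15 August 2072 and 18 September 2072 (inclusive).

18

Occurrences land 2·i days after 9 August 2072 for i = 0, 1, 2, …
15 August 2072 is 6 days after the start; 6 ÷ 2 = 3 remainder 0. First occurrence in the window: #4 on 15 August 2072 (3×2 = 6 days in).
18 September 2072 is 40 days after the start; 40 ÷ 2 = 20 remainder 0. Last occurrence in the window: #21 on 18 September 2072.
Occurrences #4 through #21: 18 in total.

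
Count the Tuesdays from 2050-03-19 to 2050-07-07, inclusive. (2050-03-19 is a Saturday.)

2050-03-19 is a Saturday; the first Tuesday on or after it is 2050-03-22 (3 days later).
From 2050-03-22 to 2050-07-07: 9 + 30 + 31 + 30 + 7 = 107 days (rest of March, April, May, June, July).
107 ÷ 7 = 15 full weeks with remainder 2, so 15 more Tuesdays after the first → 16.

16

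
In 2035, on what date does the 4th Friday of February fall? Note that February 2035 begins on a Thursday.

February 2035 begins on a Thursday, so the first Friday is February 2 (1 day later).
The 4th Friday is 3 weeks later: 2 + 21 = 23.

2035-02-23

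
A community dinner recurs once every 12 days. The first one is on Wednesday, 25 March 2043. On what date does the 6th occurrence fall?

The 6th occurrence is 5 intervals after the first: 5 × 12 = 60 days after 25 March 2043.
March has 31 days — 6 days to the end of March leaves 54.
April has 30 days (24 left).
24 days into May → 24 May 2043.

24 May 2043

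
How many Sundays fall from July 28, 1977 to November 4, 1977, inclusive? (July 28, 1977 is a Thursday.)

14

July 28, 1977 is a Thursday; the first Sunday on or after it is July 31, 1977 (3 days later).
From July 31, 1977 to November 4, 1977: 0 + 31 + 30 + 31 + 4 = 96 days (rest of July, August, September, October, November).
96 ÷ 7 = 13 full weeks with remainder 5, so 13 more Sundays after the first → 14.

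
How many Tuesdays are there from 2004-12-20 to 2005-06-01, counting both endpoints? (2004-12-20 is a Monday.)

2004-12-20 is a Monday; the first Tuesday on or after it is 2004-12-21 (1 day later).
From 2004-12-21 to 2005-06-01: 10 + 31 + 28 + 31 + 30 + 31 + 1 = 162 days (rest of December, January, February, March, April, May, June).
162 ÷ 7 = 23 full weeks with remainder 1, so 23 more Tuesdays after the first → 24.

24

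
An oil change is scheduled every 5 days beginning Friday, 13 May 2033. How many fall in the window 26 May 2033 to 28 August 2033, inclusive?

Occurrences land 5·i days after 13 May 2033 for i = 0, 1, 2, …
26 May 2033 is 13 days after the start; 13 ÷ 5 = 2 remainder 3; since the remainder is 3, round up to i = 3. First occurrence in the window: #4 on 28 May 2033 (3×5 = 15 days in).
28 August 2033 is 107 days after the start; 107 ÷ 5 = 21 remainder 2. Last occurrence in the window: #22 on 26 August 2033.
Occurrences #4 through #22: 19 in total.

19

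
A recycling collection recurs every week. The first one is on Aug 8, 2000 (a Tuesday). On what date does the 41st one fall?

The 41st occurrence is 40 intervals after the first: 40 × 7 = 280 days after Aug 8, 2000.
Aug has 31 days — 23 days to the end of Aug leaves 257.
Sep has 30 days (227 left).
Oct has 31 days (196 left).
Nov has 30 days (166 left).
Dec has 31 days (135 left).
Jan has 31 days (104 left).
Feb has 28 days (76 left).
Mar has 31 days (45 left).
Apr has 30 days (15 left).
15 days into May → May 15, 2001.

May 15, 2001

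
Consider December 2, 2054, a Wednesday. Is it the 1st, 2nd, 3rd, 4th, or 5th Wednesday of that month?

1st

Day 2 falls in week ⌈2/7⌉ of the month.
Days 1–7 hold the 1st Wednesday, 8–14 the 2nd, 15–21 the 3rd, 22–28 the 4th, 29–31 the 5th.
2 is in the range for the 1st.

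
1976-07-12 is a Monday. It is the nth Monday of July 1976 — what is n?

2nd

Day 12 falls in week ⌈12/7⌉ of the month.
Days 1–7 hold the 1st Monday, 8–14 the 2nd, 15–21 the 3rd, 22–28 the 4th, 29–31 the 5th.
12 is in the range for the 2nd.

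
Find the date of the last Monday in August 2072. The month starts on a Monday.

August 2072 begins on a Monday, so the first Monday is August 1.
August 2072 has 31 days. Adding weeks: 1, 8, 15, 22, 29 — the last one ≤ 31 is the 29th.

2072-08-29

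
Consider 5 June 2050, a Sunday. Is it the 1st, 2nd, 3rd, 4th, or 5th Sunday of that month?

1st

Day 5 falls in week ⌈5/7⌉ of the month.
Days 1–7 hold the 1st Sunday, 8–14 the 2nd, 15–21 the 3rd, 22–28 the 4th, 29–31 the 5th.
5 is in the range for the 1st.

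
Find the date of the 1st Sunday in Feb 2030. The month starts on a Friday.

Feb 3, 2030

Feb 2030 begins on a Friday, so the first Sunday is Feb 3 (2 days later).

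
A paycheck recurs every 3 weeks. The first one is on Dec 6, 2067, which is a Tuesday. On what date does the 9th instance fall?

May 22, 2068

The 9th occurrence is 8 intervals after the first: 8 × 21 = 168 days after Dec 6, 2067.
Dec has 31 days — 25 days to the end of Dec leaves 143.
Jan has 31 days (112 left).
Feb has 29 days (83 left).
Mar has 31 days (52 left).
Apr has 30 days (22 left).
22 days into May → May 22, 2068.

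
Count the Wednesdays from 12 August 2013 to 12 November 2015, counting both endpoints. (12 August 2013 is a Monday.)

12 August 2013 is a Monday; the first Wednesday on or after it is 14 August 2013 (2 days later).
From 14 August 2013 to 12 November 2015: 139 + 365 + 316 = 820 days (rest of 2013, 2014, to 12 November 2015 in 2015).
820 ÷ 7 = 117 full weeks with remainder 1, so 117 more Wednesdays after the first → 118.

118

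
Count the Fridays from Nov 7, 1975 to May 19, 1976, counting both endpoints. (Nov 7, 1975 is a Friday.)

Nov 7, 1975 is a Friday; the first Friday on or after it is Nov 7, 1975.
From Nov 7, 1975 to May 19, 1976: 23 + 31 + 31 + 29 + 31 + 30 + 19 = 194 days (rest of Nov, Dec, Jan, Feb, Mar, Apr, May).
194 ÷ 7 = 27 full weeks with remainder 5, so 27 more Fridays after the first → 28.

28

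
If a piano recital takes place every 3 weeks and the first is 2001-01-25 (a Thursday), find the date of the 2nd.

The 2nd occurrence is 1 interval after the first: 1 × 21 = 21 days after 2001-01-25.
January has 31 days — 6 days to the end of January leaves 15.
15 days into February → 2001-02-15.

2001-02-15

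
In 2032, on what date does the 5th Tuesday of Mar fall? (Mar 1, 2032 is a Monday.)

Mar 2032 begins on a Monday, so the first Tuesday is Mar 2 (1 day later).
The 5th Tuesday is 4 weeks later: 2 + 28 = 30.

Mar 30, 2032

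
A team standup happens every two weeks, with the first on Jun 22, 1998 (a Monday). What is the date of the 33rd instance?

Sep 13, 1999

The 33rd occurrence is 32 intervals after the first: 32 × 14 = 448 days after Jun 22, 1998.
Jun has 30 days — 8 days to the end of Jun leaves 440.
From end of Jun to end of 1998 is 184 days (256 left).
Jan has 31 days (225 left).
Feb has 28 days (197 left).
Mar has 31 days (166 left).
Apr has 30 days (136 left).
May has 31 days (105 left).
Jun has 30 days (75 left).
Jul has 31 days (44 left).
Aug has 31 days (13 left).
13 days into Sep → Sep 13, 1999.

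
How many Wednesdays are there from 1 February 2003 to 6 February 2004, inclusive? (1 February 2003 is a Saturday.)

1 February 2003 is a Saturday; the first Wednesday on or after it is 5 February 2003 (4 days later).
From 5 February 2003 to 6 February 2004: 329 + 37 = 366 days (rest of 2003, to 6 February 2004 in 2004).
366 ÷ 7 = 52 full weeks with remainder 2, so 52 more Wednesdays after the first → 53.

53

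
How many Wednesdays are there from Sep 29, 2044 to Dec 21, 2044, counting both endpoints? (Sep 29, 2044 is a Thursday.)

Sep 29, 2044 is a Thursday; the first Wednesday on or after it is Oct 5, 2044 (6 days later).
From Oct 5, 2044 to Dec 21, 2044: 26 + 30 + 21 = 77 days (rest of Oct, Nov, Dec).
77 ÷ 7 = 11 full weeks with remainder 0, so 11 more Wednesdays after the first → 12.

12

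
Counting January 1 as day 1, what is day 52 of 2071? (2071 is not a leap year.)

Feb 21, 2071

Jan has 31 days (52 − 31 = 21 remain).
21 into Feb → Feb 21.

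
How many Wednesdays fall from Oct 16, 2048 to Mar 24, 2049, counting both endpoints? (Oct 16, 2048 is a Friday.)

23

Oct 16, 2048 is a Friday; the first Wednesday on or after it is Oct 21, 2048 (5 days later).
From Oct 21, 2048 to Mar 24, 2049: 10 + 30 + 31 + 31 + 28 + 24 = 154 days (rest of Oct, Nov, Dec, Jan, Feb, Mar).
154 ÷ 7 = 22 full weeks with remainder 0, so 22 more Wednesdays after the first → 23.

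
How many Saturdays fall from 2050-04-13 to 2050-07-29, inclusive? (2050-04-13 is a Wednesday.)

15

2050-04-13 is a Wednesday; the first Saturday on or after it is 2050-04-16 (3 days later).
From 2050-04-16 to 2050-07-29: 14 + 31 + 30 + 29 = 104 days (rest of April, May, June, July).
104 ÷ 7 = 14 full weeks with remainder 6, so 14 more Saturdays after the first → 15.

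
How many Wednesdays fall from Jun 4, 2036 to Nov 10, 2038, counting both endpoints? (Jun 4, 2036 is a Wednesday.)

Jun 4, 2036 is a Wednesday; the first Wednesday on or after it is Jun 4, 2036.
From Jun 4, 2036 to Nov 10, 2038: 210 + 365 + 314 = 889 days (rest of 2036, 2037, to Nov 10, 2038 in 2038).
889 ÷ 7 = 127 full weeks with remainder 0, so 127 more Wednesdays after the first → 128.

128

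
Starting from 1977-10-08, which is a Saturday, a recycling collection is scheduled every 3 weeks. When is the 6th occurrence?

1978-01-21

The 6th occurrence is 5 intervals after the first: 5 × 21 = 105 days after 1977-10-08.
October has 31 days — 23 days to the end of October leaves 82.
November has 30 days (52 left).
December has 31 days (21 left).
21 days into January → 1978-01-21.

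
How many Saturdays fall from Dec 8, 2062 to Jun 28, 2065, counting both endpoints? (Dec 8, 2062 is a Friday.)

134

Dec 8, 2062 is a Friday; the first Saturday on or after it is Dec 9, 2062 (1 day later).
From Dec 9, 2062 to Jun 28, 2065: 22 + 365 + 366 + 179 = 932 days (rest of 2062, 2063, 2064, to Jun 28, 2065 in 2065).
932 ÷ 7 = 133 full weeks with remainder 1, so 133 more Saturdays after the first → 134.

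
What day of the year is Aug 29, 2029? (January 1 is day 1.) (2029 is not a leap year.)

241

Days in months before Aug: 31 + 28 + 31 + 30 + 31 + 30 + 31 = 212.
Plus 29 days into Aug → day 241.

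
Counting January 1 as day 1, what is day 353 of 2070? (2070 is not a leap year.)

Dec 19, 2070

Jan has 31 days (353 − 31 = 322 remain).
Feb has 28 days (322 − 28 = 294 remain).
Mar has 31 days (294 − 31 = 263 remain).
Apr has 30 days (263 − 30 = 233 remain).
May has 31 days (233 − 31 = 202 remain).
Jun has 30 days (202 − 30 = 172 remain).
Jul has 31 days (172 − 31 = 141 remain).
Aug has 31 days (141 − 31 = 110 remain).
Sep has 30 days (110 − 30 = 80 remain).
Oct has 31 days (80 − 31 = 49 remain).
Nov has 30 days (49 − 30 = 19 remain).
19 into Dec → Dec 19.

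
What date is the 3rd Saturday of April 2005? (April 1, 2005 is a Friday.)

April 2005 begins on a Friday, so the first Saturday is April 2 (1 day later).
The 3rd Saturday is 2 weeks later: 2 + 14 = 16.

April 16, 2005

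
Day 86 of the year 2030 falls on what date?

Mar 27, 2030

Jan has 31 days (86 − 31 = 55 remain).
Feb has 28 days (55 − 28 = 27 remain).
27 into Mar → Mar 27.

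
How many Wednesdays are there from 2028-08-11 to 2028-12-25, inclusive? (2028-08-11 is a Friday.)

19

2028-08-11 is a Friday; the first Wednesday on or after it is 2028-08-16 (5 days later).
From 2028-08-16 to 2028-12-25: 15 + 30 + 31 + 30 + 25 = 131 days (rest of August, September, October, November, December).
131 ÷ 7 = 18 full weeks with remainder 5, so 18 more Wednesdays after the first → 19.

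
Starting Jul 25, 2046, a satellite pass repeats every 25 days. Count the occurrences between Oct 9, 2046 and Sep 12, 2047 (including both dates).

13

Occurrences land 25·i days after Jul 25, 2046 for i = 0, 1, 2, …
Oct 9, 2046 is 76 days after the start; 76 ÷ 25 = 3 remainder 1; since the remainder is 1, round up to i = 4. First occurrence in the window: #5 on Nov 2, 2046 (4×25 = 100 days in).
Sep 12, 2047 is 414 days after the start; 414 ÷ 25 = 16 remainder 14. Last occurrence in the window: #17 on Aug 29, 2047.
Occurrences #5 through #17: 13 in total.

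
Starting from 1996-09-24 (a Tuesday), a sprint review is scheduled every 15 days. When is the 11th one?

The 11th occurrence is 10 intervals after the first: 10 × 15 = 150 days after 1996-09-24.
September has 30 days — 6 days to the end of September leaves 144.
October has 31 days (113 left).
November has 30 days (83 left).
December has 31 days (52 left).
January has 31 days (21 left).
21 days into February → 1997-02-21.

1997-02-21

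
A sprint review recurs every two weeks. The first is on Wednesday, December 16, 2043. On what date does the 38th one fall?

May 17, 2045

The 38th occurrence is 37 intervals after the first: 37 × 14 = 518 days after December 16, 2043.
December has 31 days — 15 days to the end of December leaves 503.
2044 has 366 days (137 left).
January has 31 days (106 left).
February has 28 days (78 left).
March has 31 days (47 left).
April has 30 days (17 left).
17 days into May → May 17, 2045.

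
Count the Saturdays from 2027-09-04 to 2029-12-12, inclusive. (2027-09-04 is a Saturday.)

2027-09-04 is a Saturday; the first Saturday on or after it is 2027-09-04.
From 2027-09-04 to 2029-12-12: 118 + 366 + 346 = 830 days (rest of 2027, 2028, to 2029-12-12 in 2029).
830 ÷ 7 = 118 full weeks with remainder 4, so 118 more Saturdays after the first → 119.

119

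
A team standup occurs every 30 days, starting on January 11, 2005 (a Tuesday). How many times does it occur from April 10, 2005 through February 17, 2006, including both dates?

11

Occurrences land 30·i days after January 11, 2005 for i = 0, 1, 2, …
April 10, 2005 is 89 days after the start; 89 ÷ 30 = 2 remainder 29; since the remainder is 29, round up to i = 3. First occurrence in the window: #4 on April 11, 2005 (3×30 = 90 days in).
February 17, 2006 is 402 days after the start; 402 ÷ 30 = 13 remainder 12. Last occurrence in the window: #14 on February 5, 2006.
Occurrences #4 through #14: 11 in total.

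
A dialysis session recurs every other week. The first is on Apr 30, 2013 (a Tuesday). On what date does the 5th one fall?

Jun 25, 2013

The 5th occurrence is 4 intervals after the first: 4 × 14 = 56 days after Apr 30, 2013.
Apr has 30 days — 0 days to the end of Apr leaves 56.
May has 31 days (25 left).
25 days into Jun → Jun 25, 2013.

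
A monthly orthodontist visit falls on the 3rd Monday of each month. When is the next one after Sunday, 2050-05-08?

2050-05-16

May 2050 starts on a Sunday; its first Monday is the 2nd, so the 3rd Monday is the 16th — 2050-05-16.
2050-05-16 is after 2050-05-08, so that is the next one.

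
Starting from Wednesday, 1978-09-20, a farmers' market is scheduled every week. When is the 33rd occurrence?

The 33rd occurrence is 32 intervals after the first: 32 × 7 = 224 days after 1978-09-20.
September has 30 days — 10 days to the end of September leaves 214.
October has 31 days (183 left).
November has 30 days (153 left).
December has 31 days (122 left).
January has 31 days (91 left).
February has 28 days (63 left).
March has 31 days (32 left).
April has 30 days (2 left).
2 days into May → 1979-05-02.

1979-05-02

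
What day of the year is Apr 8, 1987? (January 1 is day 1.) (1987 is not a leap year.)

Days in months before Apr: 31 + 28 + 31 = 90.
Plus 8 days into Apr → day 98.

98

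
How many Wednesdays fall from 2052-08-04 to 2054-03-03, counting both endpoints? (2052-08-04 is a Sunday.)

82

2052-08-04 is a Sunday; the first Wednesday on or after it is 2052-08-07 (3 days later).
From 2052-08-07 to 2054-03-03: 146 + 365 + 62 = 573 days (rest of 2052, 2053, to 2054-03-03 in 2054).
573 ÷ 7 = 81 full weeks with remainder 6, so 81 more Wednesdays after the first → 82.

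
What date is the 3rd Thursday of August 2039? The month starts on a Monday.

August 18, 2039

August 2039 begins on a Monday, so the first Thursday is August 4 (3 days later).
The 3rd Thursday is 2 weeks later: 4 + 14 = 18.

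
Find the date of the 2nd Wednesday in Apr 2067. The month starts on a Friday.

Apr 13, 2067

Apr 2067 begins on a Friday, so the first Wednesday is Apr 6 (5 days later).
The 2nd Wednesday is 1 weeks later: 6 + 7 = 13.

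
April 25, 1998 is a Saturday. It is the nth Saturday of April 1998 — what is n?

4th

Day 25 falls in week ⌈25/7⌉ of the month.
Days 1–7 hold the 1st Saturday, 8–14 the 2nd, 15–21 the 3rd, 22–28 the 4th, 29–31 the 5th.
25 is in the range for the 4th.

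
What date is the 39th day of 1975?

February 8, 1975

January has 31 days (39 − 31 = 8 remain).
8 into February → February 8.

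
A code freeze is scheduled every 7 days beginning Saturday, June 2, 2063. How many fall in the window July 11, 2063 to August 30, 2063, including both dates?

Occurrences land 7·i days after June 2, 2063 for i = 0, 1, 2, …
July 11, 2063 is 39 days after the start; 39 ÷ 7 = 5 remainder 4; since the remainder is 4, round up to i = 6. First occurrence in the window: #7 on July 14, 2063 (6×7 = 42 days in).
August 30, 2063 is 89 days after the start; 89 ÷ 7 = 12 remainder 5. Last occurrence in the window: #13 on August 25, 2063.
Occurrences #7 through #13: 7 in total.

7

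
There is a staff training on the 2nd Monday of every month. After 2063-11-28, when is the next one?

2063-12-10

November 2063 starts on a Thursday; its first Monday is the 5th, so the 2nd Monday is the 12th — 2063-11-12.
That is not after 2063-11-28, so look at December 2063.
December 2063 starts on a Saturday; its first Monday is the 3rd, so the 2nd Monday is the 10th — 2063-12-10.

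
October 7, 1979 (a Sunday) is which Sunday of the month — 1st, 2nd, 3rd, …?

1st

Day 7 falls in week ⌈7/7⌉ of the month.
Days 1–7 hold the 1st Sunday, 8–14 the 2nd, 15–21 the 3rd, 22–28 the 4th, 29–31 the 5th.
7 is in the range for the 1st.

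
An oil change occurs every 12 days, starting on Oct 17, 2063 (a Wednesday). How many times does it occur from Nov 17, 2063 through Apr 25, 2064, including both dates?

Occurrences land 12·i days after Oct 17, 2063 for i = 0, 1, 2, …
Nov 17, 2063 is 31 days after the start; 31 ÷ 12 = 2 remainder 7; since the remainder is 7, round up to i = 3. First occurrence in the window: #4 on Nov 22, 2063 (3×12 = 36 days in).
Apr 25, 2064 is 191 days after the start; 191 ÷ 12 = 15 remainder 11. Last occurrence in the window: #16 on Apr 14, 2064.
Occurrences #4 through #16: 13 in total.

13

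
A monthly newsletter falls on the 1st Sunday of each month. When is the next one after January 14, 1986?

January 1986 starts on a Wednesday, so its 1st Sunday is January 5, 1986 (4 days in).
That is not after January 14, 1986, so look at February 1986.
February 1986 starts on a Saturday, so its 1st Sunday is February 2, 1986 (1 day in).

February 2, 1986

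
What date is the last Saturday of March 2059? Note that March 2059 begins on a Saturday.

March 2059 begins on a Saturday, so the first Saturday is March 1.
March 2059 has 31 days. Adding weeks: 1, 8, 15, 22, 29 — the last one ≤ 31 is the 29th.

2059-03-29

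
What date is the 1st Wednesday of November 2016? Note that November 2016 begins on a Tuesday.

2016-11-02

November 2016 begins on a Tuesday, so the first Wednesday is November 2 (1 day later).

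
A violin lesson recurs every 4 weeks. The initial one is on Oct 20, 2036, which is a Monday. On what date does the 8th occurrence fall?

May 4, 2037

The 8th occurrence is 7 intervals after the first: 7 × 28 = 196 days after Oct 20, 2036.
Oct has 31 days — 11 days to the end of Oct leaves 185.
Nov has 30 days (155 left).
Dec has 31 days (124 left).
Jan has 31 days (93 left).
Feb has 28 days (65 left).
Mar has 31 days (34 left).
Apr has 30 days (4 left).
4 days into May → May 4, 2037.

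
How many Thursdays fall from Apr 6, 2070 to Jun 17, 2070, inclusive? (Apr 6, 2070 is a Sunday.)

Apr 6, 2070 is a Sunday; the first Thursday on or after it is Apr 10, 2070 (4 days later).
From Apr 10, 2070 to Jun 17, 2070: 20 + 31 + 17 = 68 days (rest of Apr, May, Jun).
68 ÷ 7 = 9 full weeks with remainder 5, so 9 more Thursdays after the first → 10.

10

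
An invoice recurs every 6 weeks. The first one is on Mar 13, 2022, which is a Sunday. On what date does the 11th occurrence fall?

May 7, 2023

The 11th occurrence is 10 intervals after the first: 10 × 42 = 420 days after Mar 13, 2022.
Mar has 31 days — 18 days to the end of Mar leaves 402.
From end of Mar to end of 2022 is 275 days (127 left).
Jan has 31 days (96 left).
Feb has 28 days (68 left).
Mar has 31 days (37 left).
Apr has 30 days (7 left).
7 days into May → May 7, 2023.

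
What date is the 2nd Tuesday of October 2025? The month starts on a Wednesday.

14 October 2025

October 2025 begins on a Wednesday, so the first Tuesday is October 7 (6 days later).
The 2nd Tuesday is 1 weeks later: 7 + 7 = 14.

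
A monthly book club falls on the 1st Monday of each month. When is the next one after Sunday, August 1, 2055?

August 2055 starts on a Sunday, so its 1st Monday is August 2, 2055 (1 day in).
August 2, 2055 is after August 1, 2055, so that is the next one.

August 2, 2055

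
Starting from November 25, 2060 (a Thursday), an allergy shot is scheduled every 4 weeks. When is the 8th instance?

The 8th occurrence is 7 intervals after the first: 7 × 28 = 196 days after November 25, 2060.
November has 30 days — 5 days to the end of November leaves 191.
December has 31 days (160 left).
January has 31 days (129 left).
February has 28 days (101 left).
March has 31 days (70 left).
April has 30 days (40 left).
May has 31 days (9 left).
9 days into June → June 9, 2061.

June 9, 2061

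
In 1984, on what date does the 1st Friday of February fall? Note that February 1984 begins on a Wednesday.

3 February 1984

February 1984 begins on a Wednesday, so the first Friday is February 3 (2 days later).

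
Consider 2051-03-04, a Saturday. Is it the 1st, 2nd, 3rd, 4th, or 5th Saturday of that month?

Day 4 falls in week ⌈4/7⌉ of the month.
Days 1–7 hold the 1st Saturday, 8–14 the 2nd, 15–21 the 3rd, 22–28 the 4th, 29–31 the 5th.
4 is in the range for the 1st.

1st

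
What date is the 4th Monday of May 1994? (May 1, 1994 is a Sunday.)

May 1994 begins on a Sunday, so the first Monday is May 2 (1 day later).
The 4th Monday is 3 weeks later: 2 + 21 = 23.

1994-05-23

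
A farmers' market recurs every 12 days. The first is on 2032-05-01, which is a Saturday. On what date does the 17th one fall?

The 17th occurrence is 16 intervals after the first: 16 × 12 = 192 days after 2032-05-01.
May has 31 days — 30 days to the end of May leaves 162.
June has 30 days (132 left).
July has 31 days (101 left).
August has 31 days (70 left).
September has 30 days (40 left).
October has 31 days (9 left).
9 days into November → 2032-11-09.

2032-11-09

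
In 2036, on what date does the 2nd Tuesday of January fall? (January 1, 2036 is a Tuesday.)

January 2036 begins on a Tuesday, so the first Tuesday is January 1.
The 2nd Tuesday is 1 weeks later: 1 + 7 = 8.

8 January 2036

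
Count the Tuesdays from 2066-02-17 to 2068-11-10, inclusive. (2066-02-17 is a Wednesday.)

142

2066-02-17 is a Wednesday; the first Tuesday on or after it is 2066-02-23 (6 days later).
From 2066-02-23 to 2068-11-10: 311 + 365 + 315 = 991 days (rest of 2066, 2067, to 2068-11-10 in 2068).
991 ÷ 7 = 141 full weeks with remainder 4, so 141 more Tuesdays after the first → 142.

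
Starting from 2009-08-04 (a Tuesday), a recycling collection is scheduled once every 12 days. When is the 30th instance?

The 30th occurrence is 29 intervals after the first: 29 × 12 = 348 days after 2009-08-04.
August has 31 days — 27 days to the end of August leaves 321.
September has 30 days (291 left).
October has 31 days (260 left).
November has 30 days (230 left).
December has 31 days (199 left).
January has 31 days (168 left).
February has 28 days (140 left).
March has 31 days (109 left).
April has 30 days (79 left).
May has 31 days (48 left).
June has 30 days (18 left).
18 days into July → 2010-07-18.

2010-07-18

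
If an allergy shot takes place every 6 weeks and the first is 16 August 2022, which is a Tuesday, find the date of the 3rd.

8 November 2022

The 3rd occurrence is 2 intervals after the first: 2 × 42 = 84 days after 16 August 2022.
August has 31 days — 15 days to the end of August leaves 69.
September has 30 days (39 left).
October has 31 days (8 left).
8 days into November → 8 November 2022.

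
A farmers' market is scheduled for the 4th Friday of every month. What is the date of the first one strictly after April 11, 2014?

April 25, 2014

April 2014 starts on a Tuesday; its first Friday is the 4th, so the 4th Friday is the 25th — April 25, 2014.
April 25, 2014 is after April 11, 2014, so that is the next one.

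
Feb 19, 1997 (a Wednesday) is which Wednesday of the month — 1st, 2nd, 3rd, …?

Day 19 falls in week ⌈19/7⌉ of the month.
Days 1–7 hold the 1st Wednesday, 8–14 the 2nd, 15–21 the 3rd, 22–28 the 4th, 29–31 the 5th.
19 is in the range for the 3rd.

3rd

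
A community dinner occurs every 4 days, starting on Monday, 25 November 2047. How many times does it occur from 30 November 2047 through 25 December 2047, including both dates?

6

Occurrences land 4·i days after 25 November 2047 for i = 0, 1, 2, …
30 November 2047 is 5 days after the start; 5 ÷ 4 = 1 remainder 1; since the remainder is 1, round up to i = 2. First occurrence in the window: #3 on 3 December 2047 (2×4 = 8 days in).
25 December 2047 is 30 days after the start; 30 ÷ 4 = 7 remainder 2. Last occurrence in the window: #8 on 23 December 2047.
Occurrences #3 through #8: 6 in total.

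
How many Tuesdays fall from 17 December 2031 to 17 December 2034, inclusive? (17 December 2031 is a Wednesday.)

156

17 December 2031 is a Wednesday; the first Tuesday on or after it is 23 December 2031 (6 days later).
From 23 December 2031 to 17 December 2034: 8 + 366 + 365 + 351 = 1090 days (rest of 2031, 2032, 2033, to 17 December 2034 in 2034).
1090 ÷ 7 = 155 full weeks with remainder 5, so 155 more Tuesdays after the first → 156.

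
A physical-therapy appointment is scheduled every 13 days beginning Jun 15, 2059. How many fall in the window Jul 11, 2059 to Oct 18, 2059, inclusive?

8

Occurrences land 13·i days after Jun 15, 2059 for i = 0, 1, 2, …
Jul 11, 2059 is 26 days after the start; 26 ÷ 13 = 2 remainder 0. First occurrence in the window: #3 on Jul 11, 2059 (2×13 = 26 days in).
Oct 18, 2059 is 125 days after the start; 125 ÷ 13 = 9 remainder 8. Last occurrence in the window: #10 on Oct 10, 2059.
Occurrences #3 through #10: 8 in total.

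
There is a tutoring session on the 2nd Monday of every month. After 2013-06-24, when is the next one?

June 2013 starts on a Saturday; its first Monday is the 3rd, so the 2nd Monday is the 10th — 2013-06-10.
That is not after 2013-06-24, so look at July 2013.
July 2013 starts on a Monday; its first Monday is the 1st, so the 2nd Monday is the 8th — 2013-07-08.

2013-07-08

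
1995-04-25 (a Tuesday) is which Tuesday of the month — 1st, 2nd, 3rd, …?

4th

Day 25 falls in week ⌈25/7⌉ of the month.
Days 1–7 hold the 1st Tuesday, 8–14 the 2nd, 15–21 the 3rd, 22–28 the 4th, 29–31 the 5th.
25 is in the range for the 4th.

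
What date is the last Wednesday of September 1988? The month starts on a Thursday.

September 1988 begins on a Thursday, so the first Wednesday is September 7 (6 days later).
September 1988 has 30 days. Adding weeks: 7, 14, 21, 28 — the last one ≤ 30 is the 28th.

28 September 1988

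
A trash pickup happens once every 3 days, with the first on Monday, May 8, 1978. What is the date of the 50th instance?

October 2, 1978

The 50th occurrence is 49 intervals after the first: 49 × 3 = 147 days after May 8, 1978.
May has 31 days — 23 days to the end of May leaves 124.
June has 30 days (94 left).
July has 31 days (63 left).
August has 31 days (32 left).
September has 30 days (2 left).
2 days into October → October 2, 1978.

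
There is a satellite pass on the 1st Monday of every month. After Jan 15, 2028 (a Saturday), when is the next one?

Jan 2028 starts on a Saturday, so its 1st Monday is Jan 3, 2028 (2 days in).
That is not after Jan 15, 2028, so look at Feb 2028.
Feb 2028 starts on a Tuesday, so its 1st Monday is Feb 7, 2028 (6 days in).

Feb 7, 2028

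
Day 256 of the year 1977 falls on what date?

January has 31 days (256 − 31 = 225 remain).
February has 28 days (225 − 28 = 197 remain).
March has 31 days (197 − 31 = 166 remain).
April has 30 days (166 − 30 = 136 remain).
May has 31 days (136 − 31 = 105 remain).
June has 30 days (105 − 30 = 75 remain).
July has 31 days (75 − 31 = 44 remain).
August has 31 days (44 − 31 = 13 remain).
13 into September → September 13.

1977-09-13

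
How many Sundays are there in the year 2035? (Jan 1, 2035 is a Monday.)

Jan 1, 2035 is a Monday; the first Sunday on or after it is Jan 7, 2035 (6 days later).
From Jan 7, 2035 to Dec 31, 2035: 24 + 28 + 31 + 30 + 31 + 30 + 31 + 31 + 30 + 31 + 30 + 31 = 358 days (rest of Jan, Feb, Mar, Apr, May, Jun, Jul, Aug, Sep, Oct, Nov, Dec).
358 ÷ 7 = 51 full weeks with remainder 1, so 51 more Sundays after the first → 52.

52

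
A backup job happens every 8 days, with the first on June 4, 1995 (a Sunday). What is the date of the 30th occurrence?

The 30th occurrence is 29 intervals after the first: 29 × 8 = 232 days after June 4, 1995.
June has 30 days — 26 days to the end of June leaves 206.
July has 31 days (175 left).
August has 31 days (144 left).
September has 30 days (114 left).
October has 31 days (83 left).
November has 30 days (53 left).
December has 31 days (22 left).
22 days into January → January 22, 1996.

January 22, 1996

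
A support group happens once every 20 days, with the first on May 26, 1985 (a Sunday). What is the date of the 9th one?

The 9th occurrence is 8 intervals after the first: 8 × 20 = 160 days after May 26, 1985.
May has 31 days — 5 days to the end of May leaves 155.
Jun has 30 days (125 left).
Jul has 31 days (94 left).
Aug has 31 days (63 left).
Sep has 30 days (33 left).
Oct has 31 days (2 left).
2 days into Nov → Nov 2, 1985.

Nov 2, 1985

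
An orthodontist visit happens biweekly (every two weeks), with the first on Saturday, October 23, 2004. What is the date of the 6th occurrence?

The 6th occurrence is 5 intervals after the first: 5 × 14 = 70 days after October 23, 2004.
October has 31 days — 8 days to the end of October leaves 62.
November has 30 days (32 left).
December has 31 days (1 left).
1 day into January → January 1, 2005.

January 1, 2005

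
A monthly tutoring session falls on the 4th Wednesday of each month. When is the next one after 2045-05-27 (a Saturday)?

2045-06-28

May 2045 starts on a Monday; its first Wednesday is the 3rd, so the 4th Wednesday is the 24th — 2045-05-24.
That is not after 2045-05-27, so look at June 2045.
June 2045 starts on a Thursday; its first Wednesday is the 7th, so the 4th Wednesday is the 28th — 2045-06-28.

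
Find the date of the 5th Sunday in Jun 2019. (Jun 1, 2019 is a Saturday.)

Jun 30, 2019

Jun 2019 begins on a Saturday, so the first Sunday is Jun 2 (1 day later).
The 5th Sunday is 4 weeks later: 2 + 28 = 30.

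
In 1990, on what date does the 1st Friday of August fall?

3 August 1990

August 1990 begins on a Wednesday, so the first Friday is August 3 (2 days later).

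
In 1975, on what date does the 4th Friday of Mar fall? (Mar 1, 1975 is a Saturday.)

Mar 1975 begins on a Saturday, so the first Friday is Mar 7 (6 days later).
The 4th Friday is 3 weeks later: 7 + 21 = 28.

Mar 28, 1975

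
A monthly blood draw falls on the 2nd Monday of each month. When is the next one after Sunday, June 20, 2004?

July 12, 2004

June 2004 starts on a Tuesday; its first Monday is the 7th, so the 2nd Monday is the 14th — June 14, 2004.
That is not after June 20, 2004, so look at July 2004.
July 2004 starts on a Thursday; its first Monday is the 5th, so the 2nd Monday is the 12th — July 12, 2004.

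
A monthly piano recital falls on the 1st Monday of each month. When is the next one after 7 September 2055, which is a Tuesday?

4 October 2055

September 2055 starts on a Wednesday, so its 1st Monday is 6 September 2055 (5 days in).
That is not after 7 September 2055, so look at October 2055.
October 2055 starts on a Friday, so its 1st Monday is 4 October 2055 (3 days in).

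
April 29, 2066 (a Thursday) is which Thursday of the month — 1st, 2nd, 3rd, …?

5th

Day 29 falls in week ⌈29/7⌉ of the month.
Days 1–7 hold the 1st Thursday, 8–14 the 2nd, 15–21 the 3rd, 22–28 the 4th, 29–31 the 5th.
29 is in the range for the 5th.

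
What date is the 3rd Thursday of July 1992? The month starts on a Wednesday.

July 1992 begins on a Wednesday, so the first Thursday is July 2 (1 day later).
The 3rd Thursday is 2 weeks later: 2 + 14 = 16.

16 July 1992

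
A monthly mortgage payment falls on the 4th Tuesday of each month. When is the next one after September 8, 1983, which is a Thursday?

September 27, 1983

September 1983 starts on a Thursday; its first Tuesday is the 6th, so the 4th Tuesday is the 27th — September 27, 1983.
September 27, 1983 is after September 8, 1983, so that is the next one.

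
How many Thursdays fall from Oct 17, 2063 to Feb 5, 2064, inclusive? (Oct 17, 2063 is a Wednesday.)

16

Oct 17, 2063 is a Wednesday; the first Thursday on or after it is Oct 18, 2063 (1 day later).
From Oct 18, 2063 to Feb 5, 2064: 13 + 30 + 31 + 31 + 5 = 110 days (rest of Oct, Nov, Dec, Jan, Feb).
110 ÷ 7 = 15 full weeks with remainder 5, so 15 more Thursdays after the first → 16.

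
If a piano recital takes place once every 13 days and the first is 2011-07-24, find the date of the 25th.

2012-05-31

The 25th occurrence is 24 intervals after the first: 24 × 13 = 312 days after 2011-07-24.
July has 31 days — 7 days to the end of July leaves 305.
August has 31 days (274 left).
September has 30 days (244 left).
October has 31 days (213 left).
November has 30 days (183 left).
December has 31 days (152 left).
January has 31 days (121 left).
February has 29 days (92 left).
March has 31 days (61 left).
April has 30 days (31 left).
31 days into May → 2012-05-31.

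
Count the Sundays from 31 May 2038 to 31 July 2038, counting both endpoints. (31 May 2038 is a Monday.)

31 May 2038 is a Monday; the first Sunday on or after it is 6 June 2038 (6 days later).
From 6 June 2038 to 31 July 2038: 24 + 31 = 55 days (rest of June, July).
55 ÷ 7 = 7 full weeks with remainder 6, so 7 more Sundays after the first → 8.

8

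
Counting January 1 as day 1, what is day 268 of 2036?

2036-09-24

January has 31 days (268 − 31 = 237 remain).
February has 29 days (237 − 29 = 208 remain).
March has 31 days (208 − 31 = 177 remain).
April has 30 days (177 − 30 = 147 remain).
May has 31 days (147 − 31 = 116 remain).
June has 30 days (116 − 30 = 86 remain).
July has 31 days (86 − 31 = 55 remain).
August has 31 days (55 − 31 = 24 remain).
24 into September → September 24.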